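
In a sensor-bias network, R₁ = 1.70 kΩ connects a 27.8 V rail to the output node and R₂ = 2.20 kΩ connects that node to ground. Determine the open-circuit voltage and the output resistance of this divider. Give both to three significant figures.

V_th is the open-circuit tap voltage: 27.8 × 2.20/(1.70 + 2.20) = 15.7 V.
With the supply zeroed, R₁ and R₂ appear in parallel from the tap: R_th = R₁‖R₂ = (1.70 × 2.20)/3.900 = 959 Ω.

V_th = 15.7 V, R_th = 959 Ω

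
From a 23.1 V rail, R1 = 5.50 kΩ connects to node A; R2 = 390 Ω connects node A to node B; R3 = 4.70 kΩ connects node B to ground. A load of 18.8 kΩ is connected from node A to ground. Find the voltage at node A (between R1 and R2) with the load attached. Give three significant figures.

Below node A the series string R2+R3 = 5090 Ω sits in parallel with the 18800 Ω load: 4006 Ω.
V_A = 23.1 × 4006/(5500 + 4006) = 9.73 V.

V ≈ 9.73 V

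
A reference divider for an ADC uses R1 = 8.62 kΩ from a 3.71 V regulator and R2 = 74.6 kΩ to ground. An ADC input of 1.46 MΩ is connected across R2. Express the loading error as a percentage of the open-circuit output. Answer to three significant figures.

0.526 %

The divider's output (Thévenin) resistance is R1‖R2 = 7.727 kΩ.
Fractional drop under load = R_th/(R_th + R_L) = 7.727 / (7.727 + 1460) = 0.005265.
So the output falls by 0.526 %.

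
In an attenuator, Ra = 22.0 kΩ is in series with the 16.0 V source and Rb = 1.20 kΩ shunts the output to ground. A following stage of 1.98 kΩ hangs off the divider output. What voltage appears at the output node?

V_out ≈ 0.526 V

The load sits in parallel with Rb: Rb‖R_L = (1.20 × 1.98) / (1.20 + 1.98) = 0.7472 kΩ.
V_out = 16.0 × 0.7472 / (22.0 + 0.7472) = 16.0 × 0.7472/22.75 = 0.526 V.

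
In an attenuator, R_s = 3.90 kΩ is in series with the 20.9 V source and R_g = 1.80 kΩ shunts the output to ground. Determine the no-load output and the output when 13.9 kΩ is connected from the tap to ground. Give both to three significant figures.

Unloaded: 6.60 V; loaded: 6.06 V

Open-circuit: V = 20.9 × 1.80/(3.90 + 1.80) = 6.60 V.
With the load, R_g becomes R_g‖R_L = 1.594 kΩ, so V = 20.9 × 1.594/5.494 = 6.06 V.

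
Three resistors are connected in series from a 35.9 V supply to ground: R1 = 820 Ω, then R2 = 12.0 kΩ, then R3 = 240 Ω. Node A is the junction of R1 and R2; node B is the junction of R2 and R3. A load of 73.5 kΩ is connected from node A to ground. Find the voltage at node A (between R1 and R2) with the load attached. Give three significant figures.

Below node A the series string R2+R3 = 12240 Ω sits in parallel with the 73500 Ω load: 10490 Ω.
V_A = 35.9 × 10490/(820 + 10490) = 33.3 V.

V ≈ 33.3 V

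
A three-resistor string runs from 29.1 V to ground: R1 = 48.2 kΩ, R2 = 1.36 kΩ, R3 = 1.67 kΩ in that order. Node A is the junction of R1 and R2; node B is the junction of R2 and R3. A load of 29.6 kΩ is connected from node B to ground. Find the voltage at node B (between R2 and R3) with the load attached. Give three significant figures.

V ≈ 0.900 V

At node B, R3 is in parallel with the load: R3‖R_L = 1.581 kΩ.
Below node A the resistance is R2 + (R3‖R_L) = 2.941 kΩ, so V_A = 29.1 × 2.941/51.14 = 1.673 V.
Then V_B = V_A × (R3‖R_L)/(R2 + R3‖R_L) = 1.673 × 1.581/2.941 = 0.900 V.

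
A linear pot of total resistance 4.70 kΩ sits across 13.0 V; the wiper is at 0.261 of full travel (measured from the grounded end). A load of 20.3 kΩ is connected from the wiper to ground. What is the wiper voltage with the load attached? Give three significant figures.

The wiper splits the pot into (1−α)R = 3.473 kΩ above and αR = 1.227 kΩ below.
Lower section ‖ load = 1.157 kΩ.
V_wiper = 13.0 × 1.157/(3.473 + 1.157) = 3.25 V.

V ≈ 3.25 V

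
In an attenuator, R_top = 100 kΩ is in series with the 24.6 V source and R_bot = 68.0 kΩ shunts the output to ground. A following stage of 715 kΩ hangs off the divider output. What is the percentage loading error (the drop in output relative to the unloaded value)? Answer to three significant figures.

5.36 %

The divider's output (Thévenin) resistance is R_top‖R_bot = 40.48 kΩ.
Fractional drop under load = R_th/(R_th + R_L) = 40.48 / (40.48 + 715) = 0.05358.
So the output falls by 5.36 %.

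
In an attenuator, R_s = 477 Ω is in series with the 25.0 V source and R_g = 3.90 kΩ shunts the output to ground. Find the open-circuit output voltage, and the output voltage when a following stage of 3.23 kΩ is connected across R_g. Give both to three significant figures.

Open-circuit: V = 25.0 × 3900/(477 + 3900) = 22.3 V.
With the load, R_g becomes R_g‖R_L = 1767 Ω, so V = 25.0 × 1767/2244 = 19.7 V.

Unloaded: 22.3 V; loaded: 19.7 V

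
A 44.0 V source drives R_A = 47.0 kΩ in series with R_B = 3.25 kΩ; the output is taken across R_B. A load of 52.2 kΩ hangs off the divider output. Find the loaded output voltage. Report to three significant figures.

V_out ≈ 2.69 V

The load sits in parallel with R_B: R_B‖R_L = (3.25 × 52.2) / (3.25 + 52.2) = 3.060 kΩ.
V_out = 44.0 × 3.060 / (47.0 + 3.060) = 44.0 × 3.060/50.06 = 2.69 V.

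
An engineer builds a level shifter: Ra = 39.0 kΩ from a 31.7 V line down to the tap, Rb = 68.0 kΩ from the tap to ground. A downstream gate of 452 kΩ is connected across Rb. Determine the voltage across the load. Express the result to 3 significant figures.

The load sits in parallel with Rb: Rb‖R_L = (68.0 × 452) / (68.0 + 452) = 59.11 kΩ.
V_out = 31.7 × 59.11 / (39.0 + 59.11) = 31.7 × 59.11/98.11 = 19.1 V.

V_out ≈ 19.1 V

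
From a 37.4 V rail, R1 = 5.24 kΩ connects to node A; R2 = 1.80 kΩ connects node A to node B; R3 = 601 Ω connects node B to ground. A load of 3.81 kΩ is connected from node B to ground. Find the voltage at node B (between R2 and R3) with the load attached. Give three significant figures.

At node B, R3 is in parallel with the load: R3‖R_L = 519.1 Ω.
Below node A the resistance is R2 + (R3‖R_L) = 2319 Ω, so V_A = 37.4 × 2319/7559 = 11.47 V.
Then V_B = V_A × (R3‖R_L)/(R2 + R3‖R_L) = 11.47 × 519.1/2319 = 2.57 V.

V ≈ 2.57 V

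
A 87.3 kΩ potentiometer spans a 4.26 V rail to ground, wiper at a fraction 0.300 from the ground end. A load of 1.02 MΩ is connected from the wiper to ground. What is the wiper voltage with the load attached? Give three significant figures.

V ≈ 1.26 V

The wiper splits the pot into (1−α)R = 61.11 kΩ above and αR = 26.19 kΩ below.
Lower section ‖ load = 25.53 kΩ.
V_wiper = 4.26 × 25.53/(61.11 + 25.53) = 1.26 V.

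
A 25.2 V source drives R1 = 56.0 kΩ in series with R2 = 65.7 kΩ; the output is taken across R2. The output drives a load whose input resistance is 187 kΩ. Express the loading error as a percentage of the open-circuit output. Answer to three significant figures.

13.9 %

The divider's output (Thévenin) resistance is R1‖R2 = 30.23 kΩ.
Fractional drop under load = R_th/(R_th + R_L) = 30.23 / (30.23 + 187) = 0.1392.
So the output falls by 13.9 %.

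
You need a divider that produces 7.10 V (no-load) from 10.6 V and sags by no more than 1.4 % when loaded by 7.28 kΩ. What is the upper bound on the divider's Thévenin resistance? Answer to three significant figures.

R_th ≤ 103 Ω

Loading drop = R_th/(R_th + R_L) ≤ 0.0140, so R_th ≤ R_L · ε/(1−ε) = 7.28 kΩ × 0.0140/0.9860 = 103 Ω.
(Any R1, R2 with R2/(R1+R2) = 0.670 and R1‖R2 ≤ 103 Ω will meet the spec.)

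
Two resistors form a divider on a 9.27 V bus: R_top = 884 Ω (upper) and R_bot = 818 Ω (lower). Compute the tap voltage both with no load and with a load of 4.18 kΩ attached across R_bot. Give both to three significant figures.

Open-circuit: V = 9.27 × 818/(884 + 818) = 4.46 V.
With the load, R_bot becomes R_bot‖R_L = 684.1 Ω, so V = 9.27 × 684.1/1568 = 4.04 V.

Unloaded: 4.46 V; loaded: 4.04 V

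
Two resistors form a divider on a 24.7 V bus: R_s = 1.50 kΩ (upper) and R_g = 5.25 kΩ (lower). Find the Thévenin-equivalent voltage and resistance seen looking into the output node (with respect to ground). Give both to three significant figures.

V_th is the open-circuit tap voltage: 24.7 × 5.25/(1.50 + 5.25) = 19.2 V.
With the supply zeroed, R_s and R_g appear in parallel from the tap: R_th = R_s‖R_g = (1.50 × 5.25)/6.750 = 1.17 kΩ.

V_th = 19.2 V, R_th = 1.17 kΩ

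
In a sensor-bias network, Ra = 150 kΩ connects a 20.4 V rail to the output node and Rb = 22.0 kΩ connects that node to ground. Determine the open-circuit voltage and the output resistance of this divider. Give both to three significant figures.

V_th is the open-circuit tap voltage: 20.4 × 22.0/(150 + 22.0) = 2.61 V.
With the supply zeroed, Ra and Rb appear in parallel from the tap: R_th = Ra‖Rb = (150 × 22.0)/172.0 = 19.2 kΩ.

V_th = 2.61 V, R_th = 19.2 kΩ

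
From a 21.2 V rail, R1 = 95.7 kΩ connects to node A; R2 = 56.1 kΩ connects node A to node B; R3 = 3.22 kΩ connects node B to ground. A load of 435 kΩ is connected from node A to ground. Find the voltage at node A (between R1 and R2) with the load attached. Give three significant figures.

V ≈ 7.48 V

Below node A the series string R2+R3 = 59.32 kΩ sits in parallel with the 435 kΩ load: 52.20 kΩ.
V_A = 21.2 × 52.20/(95.7 + 52.20) = 7.48 V.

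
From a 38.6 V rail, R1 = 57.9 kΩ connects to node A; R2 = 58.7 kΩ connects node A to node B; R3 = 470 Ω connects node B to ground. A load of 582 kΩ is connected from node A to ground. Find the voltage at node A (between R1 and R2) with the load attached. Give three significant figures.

Below node A the series string R2+R3 = 59170 Ω sits in parallel with the 582000 Ω load: 53710 Ω.
V_A = 38.6 × 53710/(57900 + 53710) = 18.6 V.

V ≈ 18.6 V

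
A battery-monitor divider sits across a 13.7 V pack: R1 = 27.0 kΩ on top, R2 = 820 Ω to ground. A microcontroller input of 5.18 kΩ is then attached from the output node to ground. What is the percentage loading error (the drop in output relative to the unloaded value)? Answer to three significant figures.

13.3 %

Unloaded V = 13.7 × 820/27820 = 0.40381 V.
Loaded: R2‖R_L = 707.9 Ω, giving V = 13.7 × 707.9/27710 = 0.35003 V.
Drop = (0.40381 − 0.35003) / 0.40381 = 13.3 %.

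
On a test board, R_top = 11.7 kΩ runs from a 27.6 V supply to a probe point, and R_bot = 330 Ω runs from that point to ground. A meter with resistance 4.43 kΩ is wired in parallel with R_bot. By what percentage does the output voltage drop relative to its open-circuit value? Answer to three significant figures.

The divider's output (Thévenin) resistance is R_top‖R_bot = 320.9 Ω.
Fractional drop under load = R_th/(R_th + R_L) = 320.9 / (320.9 + 4430) = 0.06755.
So the output falls by 6.76 %.

6.76 %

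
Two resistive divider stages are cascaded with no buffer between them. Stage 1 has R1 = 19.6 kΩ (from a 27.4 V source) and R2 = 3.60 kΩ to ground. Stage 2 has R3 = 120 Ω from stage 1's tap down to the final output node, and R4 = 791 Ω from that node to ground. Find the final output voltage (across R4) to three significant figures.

Stage 2 presents R3+R4 = 911.0 Ω as a load on stage 1's tap.
Stage 1's lower leg becomes R2‖(R3+R4) = 727.0 Ω, so V_mid = 27.4 × 727.0/20330 = 0.9800 V.
Stage 2 is itself unloaded: V_out = V_mid × R4/(R3+R4) = 0.9800 × 791/911.0 = 0.851 V.

V_out ≈ 0.851 V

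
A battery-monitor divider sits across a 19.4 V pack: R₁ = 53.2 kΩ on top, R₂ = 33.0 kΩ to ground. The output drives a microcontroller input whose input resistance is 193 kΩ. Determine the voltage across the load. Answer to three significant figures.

V_out ≈ 6.72 V

The load sits in parallel with R₂: R₂‖R_L = (33.0 × 193) / (33.0 + 193) = 28.18 kΩ.
V_out = 19.4 × 28.18 / (53.2 + 28.18) = 19.4 × 28.18/81.38 = 6.72 V.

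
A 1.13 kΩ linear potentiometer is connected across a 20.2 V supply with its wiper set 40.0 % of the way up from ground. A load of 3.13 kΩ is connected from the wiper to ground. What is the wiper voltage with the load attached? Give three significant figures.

V ≈ 7.44 V

The wiper splits the pot into (1−α)R = 678.0 Ω above and αR = 452.0 Ω below.
Lower section ‖ load = 395.0 Ω.
V_wiper = 20.2 × 395.0/(678.0 + 395.0) = 7.44 V.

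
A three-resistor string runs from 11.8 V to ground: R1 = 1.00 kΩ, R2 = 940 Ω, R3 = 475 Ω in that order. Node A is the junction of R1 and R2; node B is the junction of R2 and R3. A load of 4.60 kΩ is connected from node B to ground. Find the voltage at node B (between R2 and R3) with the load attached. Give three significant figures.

At node B, R3 is in parallel with the load: R3‖R_L = 430.5 Ω.
Below node A the resistance is R2 + (R3‖R_L) = 1371 Ω, so V_A = 11.8 × 1371/2371 = 6.822 V.
Then V_B = V_A × (R3‖R_L)/(R2 + R3‖R_L) = 6.822 × 430.5/1371 = 2.14 V.

V ≈ 2.14 V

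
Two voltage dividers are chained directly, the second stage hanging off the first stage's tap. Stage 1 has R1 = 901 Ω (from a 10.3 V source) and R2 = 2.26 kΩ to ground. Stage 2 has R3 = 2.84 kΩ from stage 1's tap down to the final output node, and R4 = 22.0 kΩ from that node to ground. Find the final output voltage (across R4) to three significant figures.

Stage 2 presents R3+R4 = 24840 Ω as a load on stage 1's tap.
Stage 1's lower leg becomes R2‖(R3+R4) = 2072 Ω, so V_mid = 10.3 × 2072/2973 = 7.178 V.
Stage 2 is itself unloaded: V_out = V_mid × R4/(R3+R4) = 7.178 × 22000/24840 = 6.36 V.

V_out ≈ 6.36 V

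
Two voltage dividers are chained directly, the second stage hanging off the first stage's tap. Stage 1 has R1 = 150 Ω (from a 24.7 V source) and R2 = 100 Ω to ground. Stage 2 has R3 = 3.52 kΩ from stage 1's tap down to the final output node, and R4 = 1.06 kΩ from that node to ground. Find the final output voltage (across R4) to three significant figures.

V_out ≈ 2.26 V

Stage 2 presents R3+R4 = 4580 Ω as a load on stage 1's tap.
Stage 1's lower leg becomes R2‖(R3+R4) = 97.86 Ω, so V_mid = 24.7 × 97.86/247.9 = 9.752 V.
Stage 2 is itself unloaded: V_out = V_mid × R4/(R3+R4) = 9.752 × 1060/4580 = 2.26 V.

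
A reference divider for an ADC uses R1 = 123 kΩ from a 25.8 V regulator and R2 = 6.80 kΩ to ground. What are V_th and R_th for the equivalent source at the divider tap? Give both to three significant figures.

V_th is the open-circuit tap voltage: 25.8 × 6.80/(123 + 6.80) = 1.35 V.
With the supply zeroed, R1 and R2 appear in parallel from the tap: R_th = R1‖R2 = (123 × 6.80)/129.8 = 6.44 kΩ.

V_th = 1.35 V, R_th = 6.44 kΩ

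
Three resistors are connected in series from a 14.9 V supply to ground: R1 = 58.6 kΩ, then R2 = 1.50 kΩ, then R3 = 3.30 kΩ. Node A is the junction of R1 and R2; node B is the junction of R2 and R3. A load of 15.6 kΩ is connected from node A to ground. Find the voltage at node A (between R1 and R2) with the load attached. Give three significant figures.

V ≈ 0.878 V

Below node A the series string R2+R3 = 4.800 kΩ sits in parallel with the 15.6 kΩ load: 3.671 kΩ.
V_A = 14.9 × 3.671/(58.6 + 3.671) = 0.878 V.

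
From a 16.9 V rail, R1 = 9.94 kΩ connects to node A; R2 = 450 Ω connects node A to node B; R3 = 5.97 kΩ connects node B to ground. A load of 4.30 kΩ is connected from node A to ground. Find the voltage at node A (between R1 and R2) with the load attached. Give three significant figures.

Below node A the series string R2+R3 = 6420 Ω sits in parallel with the 4300 Ω load: 2575 Ω.
V_A = 16.9 × 2575/(9940 + 2575) = 3.48 V.

V ≈ 3.48 V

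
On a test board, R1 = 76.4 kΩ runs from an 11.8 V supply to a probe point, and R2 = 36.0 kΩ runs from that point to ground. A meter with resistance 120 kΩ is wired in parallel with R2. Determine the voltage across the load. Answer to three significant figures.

V_out ≈ 3.14 V

The load sits in parallel with R2: R2‖R_L = (36.0 × 120) / (36.0 + 120) = 27.69 kΩ.
V_out = 11.8 × 27.69 / (76.4 + 27.69) = 11.8 × 27.69/104.1 = 3.14 V.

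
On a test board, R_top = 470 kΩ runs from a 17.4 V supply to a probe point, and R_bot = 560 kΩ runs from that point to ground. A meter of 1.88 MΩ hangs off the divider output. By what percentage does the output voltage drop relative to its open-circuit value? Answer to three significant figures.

The divider's output (Thévenin) resistance is R_top‖R_bot = 255.5 kΩ.
Fractional drop under load = R_th/(R_th + R_L) = 255.5 / (255.5 + 1880) = 0.1197.
So the output falls by 12.0 %.

12.0 %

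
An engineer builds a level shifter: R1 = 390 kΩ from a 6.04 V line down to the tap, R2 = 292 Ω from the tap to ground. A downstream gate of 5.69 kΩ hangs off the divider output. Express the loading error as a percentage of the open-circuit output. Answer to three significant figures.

4.88 %

The divider's output (Thévenin) resistance is R1‖R2 = 291.8 Ω.
Fractional drop under load = R_th/(R_th + R_L) = 291.8 / (291.8 + 5690) = 0.04878.
So the output falls by 4.88 %.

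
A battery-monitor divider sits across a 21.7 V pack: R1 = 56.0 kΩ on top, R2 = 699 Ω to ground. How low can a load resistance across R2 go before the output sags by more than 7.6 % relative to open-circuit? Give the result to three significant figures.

Output resistance R_th = R1‖R2 = (56000 × 699)/56700 = 690.4 Ω.
The fractional drop is R_th/(R_th + R_L); requiring this ≤ 0.0760 gives R_L ≥ R_th(1/0.0760 − 1) = 690.4 × 12.16 = 8.39 kΩ.

R_L(min) ≈ 8.39 kΩ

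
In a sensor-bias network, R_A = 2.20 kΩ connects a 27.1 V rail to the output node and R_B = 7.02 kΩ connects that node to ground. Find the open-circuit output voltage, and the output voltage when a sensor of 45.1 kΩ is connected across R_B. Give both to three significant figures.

Open-circuit: V = 27.1 × 7.02/(2.20 + 7.02) = 20.6 V.
With the load, R_B becomes R_B‖R_L = 6.074 kΩ, so V = 27.1 × 6.074/8.274 = 19.9 V.

Unloaded: 20.6 V; loaded: 19.9 V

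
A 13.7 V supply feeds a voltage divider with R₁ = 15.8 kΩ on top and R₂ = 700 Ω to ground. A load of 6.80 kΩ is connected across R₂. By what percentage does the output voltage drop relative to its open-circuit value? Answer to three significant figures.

8.97 %

Unloaded V = 13.7 × 700/16500 = 0.58121 V.
Loaded: R₂‖R_L = 634.7 Ω, giving V = 13.7 × 634.7/16430 = 0.52906 V.
Drop = (0.58121 − 0.52906) / 0.58121 = 8.97 %.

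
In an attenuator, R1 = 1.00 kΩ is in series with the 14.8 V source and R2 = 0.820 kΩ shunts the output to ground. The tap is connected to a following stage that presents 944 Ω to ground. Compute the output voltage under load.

V_out ≈ 4.51 V

The load sits in parallel with R2: R2‖R_L = (820 × 944) / (820 + 944) = 438.8 Ω.
V_out = 14.8 × 438.8 / (1000 + 438.8) = 14.8 × 438.8/1439 = 4.51 V.
(Unloaded it would have been 6.67 V.)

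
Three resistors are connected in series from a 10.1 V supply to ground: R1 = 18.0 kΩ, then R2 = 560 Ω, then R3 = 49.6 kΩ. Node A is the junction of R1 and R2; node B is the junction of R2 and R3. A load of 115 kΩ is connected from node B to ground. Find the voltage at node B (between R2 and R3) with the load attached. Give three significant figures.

V ≈ 6.58 V

At node B, R3 is in parallel with the load: R3‖R_L = 34650 Ω.
Below node A the resistance is R2 + (R3‖R_L) = 35210 Ω, so V_A = 10.1 × 35210/53210 = 6.684 V.
Then V_B = V_A × (R3‖R_L)/(R2 + R3‖R_L) = 6.684 × 34650/35210 = 6.58 V.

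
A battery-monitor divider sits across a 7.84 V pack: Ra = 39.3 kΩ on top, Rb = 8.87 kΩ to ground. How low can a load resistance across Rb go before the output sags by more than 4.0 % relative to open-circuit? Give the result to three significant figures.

R_L(min) ≈ 174 kΩ

Output resistance R_th = Ra‖Rb = (39.3 × 8.87)/48.17 = 7.237 kΩ.
The fractional drop is R_th/(R_th + R_L); requiring this ≤ 0.0400 gives R_L ≥ R_th(1/0.0400 − 1) = 7.237 × 24.00 = 174 kΩ.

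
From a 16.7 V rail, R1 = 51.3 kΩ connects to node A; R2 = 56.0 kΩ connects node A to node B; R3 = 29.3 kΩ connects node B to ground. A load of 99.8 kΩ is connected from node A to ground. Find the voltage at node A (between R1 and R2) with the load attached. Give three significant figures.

Below node A the series string R2+R3 = 85.30 kΩ sits in parallel with the 99.8 kΩ load: 45.99 kΩ.
V_A = 16.7 × 45.99/(51.3 + 45.99) = 7.89 V.

V ≈ 7.89 V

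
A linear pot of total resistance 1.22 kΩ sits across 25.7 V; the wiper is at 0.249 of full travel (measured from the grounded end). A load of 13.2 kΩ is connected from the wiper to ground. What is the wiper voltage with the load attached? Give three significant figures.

The wiper splits the pot into (1−α)R = 916.2 Ω above and αR = 303.8 Ω below.
Lower section ‖ load = 296.9 Ω.
V_wiper = 25.7 × 296.9/(916.2 + 296.9) = 6.29 V.

V ≈ 6.29 V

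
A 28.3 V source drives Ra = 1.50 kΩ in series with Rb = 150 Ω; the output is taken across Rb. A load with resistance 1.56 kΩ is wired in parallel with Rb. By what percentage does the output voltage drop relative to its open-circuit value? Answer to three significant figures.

Unloaded V = 28.3 × 150/1650 = 2.5727 V.
Loaded: Rb‖R_L = 136.8 Ω, giving V = 28.3 × 136.8/1637 = 2.3659 V.
Drop = (2.5727 − 2.3659) / 2.5727 = 8.04 %.

8.04 %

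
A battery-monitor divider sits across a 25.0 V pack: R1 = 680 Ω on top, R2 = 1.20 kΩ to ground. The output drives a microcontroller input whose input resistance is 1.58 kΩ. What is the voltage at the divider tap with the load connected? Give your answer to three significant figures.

The load sits in parallel with R2: R2‖R_L = (1200 × 1580) / (1200 + 1580) = 682.0 Ω.
V_out = 25.0 × 682.0 / (680 + 682.0) = 25.0 × 682.0/1362 = 12.5 V.

V_out ≈ 12.5 V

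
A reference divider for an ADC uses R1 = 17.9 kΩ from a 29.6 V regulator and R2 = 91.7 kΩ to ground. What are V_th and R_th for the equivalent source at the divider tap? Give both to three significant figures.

V_th is the open-circuit tap voltage: 29.6 × 91.7/(17.9 + 91.7) = 24.8 V.
With the supply zeroed, R1 and R2 appear in parallel from the tap: R_th = R1‖R2 = (17.9 × 91.7)/109.6 = 15.0 kΩ.

V_th = 24.8 V, R_th = 15.0 kΩ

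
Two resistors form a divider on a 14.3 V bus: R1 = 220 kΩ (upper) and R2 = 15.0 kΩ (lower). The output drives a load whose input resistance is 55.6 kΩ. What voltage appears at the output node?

The load sits in parallel with R2: R2‖R_L = (15.0 × 55.6) / (15.0 + 55.6) = 11.81 kΩ.
V_out = 14.3 × 11.81 / (220 + 11.81) = 14.3 × 11.81/231.8 = 0.729 V.

V_out ≈ 0.729 V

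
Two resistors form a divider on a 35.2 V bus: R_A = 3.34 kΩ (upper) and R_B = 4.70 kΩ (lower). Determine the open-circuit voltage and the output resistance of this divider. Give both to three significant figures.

V_th is the open-circuit tap voltage: 35.2 × 4.70/(3.34 + 4.70) = 20.6 V.
With the supply zeroed, R_A and R_B appear in parallel from the tap: R_th = R_A‖R_B = (3.34 × 4.70)/8.040 = 1.95 kΩ.

V_th = 20.6 V, R_th = 1.95 kΩ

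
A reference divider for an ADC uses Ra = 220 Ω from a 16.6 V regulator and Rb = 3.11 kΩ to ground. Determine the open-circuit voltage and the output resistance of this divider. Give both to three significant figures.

V_th is the open-circuit tap voltage: 16.6 × 3110/(220 + 3110) = 15.5 V.
With the supply zeroed, Ra and Rb appear in parallel from the tap: R_th = Ra‖Rb = (220 × 3110)/3330 = 205 Ω.

V_th = 15.5 V, R_th = 205 Ω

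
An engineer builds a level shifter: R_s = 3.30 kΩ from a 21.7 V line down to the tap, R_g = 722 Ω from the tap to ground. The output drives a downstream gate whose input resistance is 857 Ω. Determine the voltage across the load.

The load sits in parallel with R_g: R_g‖R_L = (722 × 857) / (722 + 857) = 391.9 Ω.
V_out = 21.7 × 391.9 / (3300 + 391.9) = 21.7 × 391.9/3692 = 2.30 V.

V_out ≈ 2.30 V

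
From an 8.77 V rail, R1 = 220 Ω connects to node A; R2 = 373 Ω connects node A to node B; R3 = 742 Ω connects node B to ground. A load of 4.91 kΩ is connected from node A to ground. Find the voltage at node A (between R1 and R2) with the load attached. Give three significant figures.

V ≈ 7.06 V

Below node A the series string R2+R3 = 1115 Ω sits in parallel with the 4910 Ω load: 908.7 Ω.
V_A = 8.77 × 908.7/(220 + 908.7) = 7.06 V.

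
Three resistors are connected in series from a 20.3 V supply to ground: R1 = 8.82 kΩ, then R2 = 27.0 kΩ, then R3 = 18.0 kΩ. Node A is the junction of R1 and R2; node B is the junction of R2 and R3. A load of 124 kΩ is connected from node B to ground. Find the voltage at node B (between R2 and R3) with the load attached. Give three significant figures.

At node B, R3 is in parallel with the load: R3‖R_L = 15.72 kΩ.
Below node A the resistance is R2 + (R3‖R_L) = 42.72 kΩ, so V_A = 20.3 × 42.72/51.54 = 16.83 V.
Then V_B = V_A × (R3‖R_L)/(R2 + R3‖R_L) = 16.83 × 15.72/42.72 = 6.19 V.

V ≈ 6.19 V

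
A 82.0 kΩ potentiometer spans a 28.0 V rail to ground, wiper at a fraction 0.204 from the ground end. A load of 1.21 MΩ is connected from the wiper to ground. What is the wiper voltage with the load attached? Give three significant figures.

V ≈ 5.65 V

The wiper splits the pot into (1−α)R = 65.27 kΩ above and αR = 16.73 kΩ below.
Lower section ‖ load = 16.50 kΩ.
V_wiper = 28.0 × 16.50/(65.27 + 16.50) = 5.65 V.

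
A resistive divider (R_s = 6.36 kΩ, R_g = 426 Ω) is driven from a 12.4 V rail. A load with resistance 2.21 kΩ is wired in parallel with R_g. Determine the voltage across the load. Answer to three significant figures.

The load sits in parallel with R_g: R_g‖R_L = (426 × 2210) / (426 + 2210) = 357.2 Ω.
V_out = 12.4 × 357.2 / (6360 + 357.2) = 12.4 × 357.2/6717 = 0.659 V.
(Unloaded it would have been 0.778 V.)

V_out ≈ 0.659 V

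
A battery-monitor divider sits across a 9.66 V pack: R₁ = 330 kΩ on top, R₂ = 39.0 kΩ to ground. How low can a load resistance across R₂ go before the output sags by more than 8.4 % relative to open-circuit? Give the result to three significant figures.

Output resistance R_th = R₁‖R₂ = (330 × 39.0)/369.0 = 34.88 kΩ.
The fractional drop is R_th/(R_th + R_L); requiring this ≤ 0.0840 gives R_L ≥ R_th(1/0.0840 − 1) = 34.88 × 10.90 = 380 kΩ.

R_L(min) ≈ 380 kΩ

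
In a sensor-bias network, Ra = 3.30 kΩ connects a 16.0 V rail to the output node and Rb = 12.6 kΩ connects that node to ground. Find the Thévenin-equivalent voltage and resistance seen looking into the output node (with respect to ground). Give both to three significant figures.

V_th is the open-circuit tap voltage: 16.0 × 12.6/(3.30 + 12.6) = 12.7 V.
With the supply zeroed, Ra and Rb appear in parallel from the tap: R_th = Ra‖Rb = (3.30 × 12.6)/15.90 = 2.62 kΩ.

V_th = 12.7 V, R_th = 2.62 kΩ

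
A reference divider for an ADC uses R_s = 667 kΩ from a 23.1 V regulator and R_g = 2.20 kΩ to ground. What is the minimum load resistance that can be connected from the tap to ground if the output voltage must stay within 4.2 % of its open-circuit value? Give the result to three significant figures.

Output resistance R_th = R_s‖R_g = (667 × 2.20)/669.2 = 2.193 kΩ.
The fractional drop is R_th/(R_th + R_L); requiring this ≤ 0.0420 gives R_L ≥ R_th(1/0.0420 − 1) = 2.193 × 22.81 = 50.0 kΩ.

R_L(min) ≈ 50.0 kΩ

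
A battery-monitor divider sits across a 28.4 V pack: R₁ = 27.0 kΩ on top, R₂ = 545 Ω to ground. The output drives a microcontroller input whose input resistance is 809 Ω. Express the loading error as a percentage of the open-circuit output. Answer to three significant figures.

The divider's output (Thévenin) resistance is R₁‖R₂ = 534.2 Ω.
Fractional drop under load = R_th/(R_th + R_L) = 534.2 / (534.2 + 809) = 0.3977.
So the output falls by 39.8 %.

39.8 %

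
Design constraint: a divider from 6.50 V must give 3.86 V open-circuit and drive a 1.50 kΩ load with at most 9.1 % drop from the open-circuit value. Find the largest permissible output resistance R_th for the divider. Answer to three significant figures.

Loading drop = R_th/(R_th + R_L) ≤ 0.0910, so R_th ≤ R_L · ε/(1−ε) = 1.50 kΩ × 0.0910/0.9090 = 150 Ω.
(Any R1, R2 with R2/(R1+R2) = 0.594 and R1‖R2 ≤ 150 Ω will meet the spec.)

R_th ≤ 150 Ω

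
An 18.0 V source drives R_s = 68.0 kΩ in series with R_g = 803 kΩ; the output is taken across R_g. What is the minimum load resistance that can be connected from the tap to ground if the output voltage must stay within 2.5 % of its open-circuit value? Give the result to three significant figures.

Output resistance R_th = R_s‖R_g = (68.0 × 803)/871.0 = 62.69 kΩ.
The fractional drop is R_th/(R_th + R_L); requiring this ≤ 0.0250 gives R_L ≥ R_th(1/0.0250 − 1) = 62.69 × 39.00 = 2.44 MΩ.

R_L(min) ≈ 2.44 MΩ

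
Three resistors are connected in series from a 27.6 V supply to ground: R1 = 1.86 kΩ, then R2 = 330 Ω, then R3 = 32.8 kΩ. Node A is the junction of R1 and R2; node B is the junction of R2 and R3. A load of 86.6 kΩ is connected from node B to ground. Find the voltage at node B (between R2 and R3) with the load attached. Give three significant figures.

At node B, R3 is in parallel with the load: R3‖R_L = 23790 Ω.
Below node A the resistance is R2 + (R3‖R_L) = 24120 Ω, so V_A = 27.6 × 24120/25980 = 25.62 V.
Then V_B = V_A × (R3‖R_L)/(R2 + R3‖R_L) = 25.62 × 23790/24120 = 25.3 V.

V ≈ 25.3 V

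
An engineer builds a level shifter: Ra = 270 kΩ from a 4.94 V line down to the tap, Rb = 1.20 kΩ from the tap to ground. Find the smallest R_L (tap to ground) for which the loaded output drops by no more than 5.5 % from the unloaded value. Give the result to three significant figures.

Output resistance R_th = Ra‖Rb = (270 × 1.20)/271.2 = 1.195 kΩ.
The fractional drop is R_th/(R_th + R_L); requiring this ≤ 0.0550 gives R_L ≥ R_th(1/0.0550 − 1) = 1.195 × 17.18 = 20.5 kΩ.

R_L(min) ≈ 20.5 kΩ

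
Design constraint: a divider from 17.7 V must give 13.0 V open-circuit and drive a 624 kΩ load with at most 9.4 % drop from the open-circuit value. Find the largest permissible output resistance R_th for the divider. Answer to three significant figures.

R_th ≤ 64.7 kΩ

Loading drop = R_th/(R_th + R_L) ≤ 0.0940, so R_th ≤ R_L · ε/(1−ε) = 624 kΩ × 0.0940/0.9060 = 64.7 kΩ.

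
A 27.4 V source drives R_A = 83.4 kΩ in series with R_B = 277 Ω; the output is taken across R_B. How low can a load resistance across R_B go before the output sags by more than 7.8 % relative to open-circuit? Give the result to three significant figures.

R_L(min) ≈ 3.26 kΩ

Output resistance R_th = R_A‖R_B = (83400 × 277)/83680 = 276.1 Ω.
The fractional drop is R_th/(R_th + R_L); requiring this ≤ 0.0780 gives R_L ≥ R_th(1/0.0780 − 1) = 276.1 × 11.82 = 3.26 kΩ.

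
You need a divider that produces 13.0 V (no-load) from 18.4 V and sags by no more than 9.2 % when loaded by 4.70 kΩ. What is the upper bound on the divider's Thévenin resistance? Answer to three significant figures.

Loading drop = R_th/(R_th + R_L) ≤ 0.0920, so R_th ≤ R_L · ε/(1−ε) = 4.70 kΩ × 0.0920/0.9080 = 476 Ω.
(Any R1, R2 with R2/(R1+R2) = 0.707 and R1‖R2 ≤ 476 Ω will meet the spec.)

R_th ≤ 476 Ω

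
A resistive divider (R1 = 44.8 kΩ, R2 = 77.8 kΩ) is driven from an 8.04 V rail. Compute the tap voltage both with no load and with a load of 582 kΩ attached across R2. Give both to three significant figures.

Open-circuit: V = 8.04 × 77.8/(44.8 + 77.8) = 5.10 V.
With the load, R2 becomes R2‖R_L = 68.63 kΩ, so V = 8.04 × 68.63/113.4 = 4.86 V.

Unloaded: 5.10 V; loaded: 4.86 V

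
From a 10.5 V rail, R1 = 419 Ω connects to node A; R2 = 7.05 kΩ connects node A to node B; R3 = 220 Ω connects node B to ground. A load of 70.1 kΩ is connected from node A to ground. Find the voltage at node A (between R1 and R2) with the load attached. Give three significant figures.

Below node A the series string R2+R3 = 7270 Ω sits in parallel with the 70100 Ω load: 6587 Ω.
V_A = 10.5 × 6587/(419 + 6587) = 9.87 V.

V ≈ 9.87 V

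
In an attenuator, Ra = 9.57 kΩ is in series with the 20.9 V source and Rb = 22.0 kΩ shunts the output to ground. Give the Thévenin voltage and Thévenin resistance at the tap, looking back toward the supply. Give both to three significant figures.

V_th = 14.6 V, R_th = 6.67 kΩ

V_th is the open-circuit tap voltage: 20.9 × 22.0/(9.57 + 22.0) = 14.6 V.
With the supply zeroed, Ra and Rb appear in parallel from the tap: R_th = Ra‖Rb = (9.57 × 22.0)/31.57 = 6.67 kΩ.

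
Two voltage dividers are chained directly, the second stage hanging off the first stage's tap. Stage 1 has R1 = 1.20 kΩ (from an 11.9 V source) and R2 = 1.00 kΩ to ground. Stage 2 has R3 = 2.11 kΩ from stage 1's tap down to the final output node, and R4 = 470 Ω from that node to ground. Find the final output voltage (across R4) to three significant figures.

Stage 2 presents R3+R4 = 2580 Ω as a load on stage 1's tap.
Stage 1's lower leg becomes R2‖(R3+R4) = 720.7 Ω, so V_mid = 11.9 × 720.7/1921 = 4.465 V.
Stage 2 is itself unloaded: V_out = V_mid × R4/(R3+R4) = 4.465 × 470/2580 = 0.813 V.

V_out ≈ 0.813 V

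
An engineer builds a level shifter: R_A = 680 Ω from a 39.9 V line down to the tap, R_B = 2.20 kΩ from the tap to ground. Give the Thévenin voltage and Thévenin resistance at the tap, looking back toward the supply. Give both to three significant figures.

V_th = 30.5 V, R_th = 519 Ω

V_th is the open-circuit tap voltage: 39.9 × 2200/(680 + 2200) = 30.5 V.
With the supply zeroed, R_A and R_B appear in parallel from the tap: R_th = R_A‖R_B = (680 × 2200)/2880 = 519 Ω.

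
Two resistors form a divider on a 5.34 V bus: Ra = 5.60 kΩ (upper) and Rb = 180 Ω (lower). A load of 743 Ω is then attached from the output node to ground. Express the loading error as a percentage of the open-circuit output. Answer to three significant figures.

19.0 %

Unloaded V = 5.34 × 180/5780 = 0.1663 V.
Loaded: Rb‖R_L = 144.9 Ω, giving V = 5.34 × 144.9/5745 = 0.1347 V.
Drop = (0.1663 − 0.1347) / 0.1663 = 19.0 %.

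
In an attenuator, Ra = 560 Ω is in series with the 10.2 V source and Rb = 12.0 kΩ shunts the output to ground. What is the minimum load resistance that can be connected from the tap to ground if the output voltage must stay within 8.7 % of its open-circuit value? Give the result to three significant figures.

R_L(min) ≈ 5.61 kΩ

Output resistance R_th = Ra‖Rb = (560 × 12000)/12560 = 535.0 Ω.
The fractional drop is R_th/(R_th + R_L); requiring this ≤ 0.0870 gives R_L ≥ R_th(1/0.0870 − 1) = 535.0 × 10.49 = 5.61 kΩ.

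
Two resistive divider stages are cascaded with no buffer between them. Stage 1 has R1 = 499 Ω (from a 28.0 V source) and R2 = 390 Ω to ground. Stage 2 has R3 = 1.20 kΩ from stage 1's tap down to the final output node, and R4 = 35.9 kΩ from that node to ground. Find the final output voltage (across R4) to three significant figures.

V_out ≈ 11.8 V

Stage 2 presents R3+R4 = 37100 Ω as a load on stage 1's tap.
Stage 1's lower leg becomes R2‖(R3+R4) = 385.9 Ω, so V_mid = 28.0 × 385.9/884.9 = 12.21 V.
Stage 2 is itself unloaded: V_out = V_mid × R4/(R3+R4) = 12.21 × 35900/37100 = 11.8 V.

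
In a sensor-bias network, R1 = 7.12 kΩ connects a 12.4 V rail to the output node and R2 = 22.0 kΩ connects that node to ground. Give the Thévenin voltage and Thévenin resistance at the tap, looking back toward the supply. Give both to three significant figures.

V_th is the open-circuit tap voltage: 12.4 × 22.0/(7.12 + 22.0) = 9.37 V.
With the supply zeroed, R1 and R2 appear in parallel from the tap: R_th = R1‖R2 = (7.12 × 22.0)/29.12 = 5.38 kΩ.

V_th = 9.37 V, R_th = 5.38 kΩ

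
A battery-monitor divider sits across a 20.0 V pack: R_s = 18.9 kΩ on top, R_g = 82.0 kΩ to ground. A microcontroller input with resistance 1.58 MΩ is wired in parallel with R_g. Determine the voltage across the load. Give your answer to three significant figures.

The load sits in parallel with R_g: R_g‖R_L = (82.0 × 1580) / (82.0 + 1580) = 77.95 kΩ.
V_out = 20.0 × 77.95 / (18.9 + 77.95) = 20.0 × 77.95/96.85 = 16.1 V.

V_out ≈ 16.1 V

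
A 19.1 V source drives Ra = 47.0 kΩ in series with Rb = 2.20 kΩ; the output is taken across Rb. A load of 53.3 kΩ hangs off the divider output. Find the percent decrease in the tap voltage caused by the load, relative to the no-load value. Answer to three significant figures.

The divider's output (Thévenin) resistance is Ra‖Rb = 2.102 kΩ.
Fractional drop under load = R_th/(R_th + R_L) = 2.102 / (2.102 + 53.3) = 0.03793.
So the output falls by 3.79 %.

3.79 %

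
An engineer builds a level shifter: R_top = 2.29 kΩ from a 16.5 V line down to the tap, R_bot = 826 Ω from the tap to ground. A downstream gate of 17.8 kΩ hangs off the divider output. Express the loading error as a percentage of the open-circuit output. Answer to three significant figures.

The divider's output (Thévenin) resistance is R_top‖R_bot = 607.0 Ω.
Fractional drop under load = R_th/(R_th + R_L) = 607.0 / (607.0 + 17800) = 0.03298.
So the output falls by 3.30 %.

3.30 %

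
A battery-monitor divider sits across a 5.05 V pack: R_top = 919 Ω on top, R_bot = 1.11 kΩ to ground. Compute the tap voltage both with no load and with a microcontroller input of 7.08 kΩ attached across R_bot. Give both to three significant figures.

Open-circuit: V = 5.05 × 1110/(919 + 1110) = 2.76 V.
With the load, R_bot becomes R_bot‖R_L = 959.6 Ω, so V = 5.05 × 959.6/1879 = 2.58 V.

Unloaded: 2.76 V; loaded: 2.58 V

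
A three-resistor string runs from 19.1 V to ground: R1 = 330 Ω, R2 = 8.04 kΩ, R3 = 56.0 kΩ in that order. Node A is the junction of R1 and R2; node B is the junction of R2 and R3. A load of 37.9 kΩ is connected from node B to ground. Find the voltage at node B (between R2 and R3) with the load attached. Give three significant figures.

At node B, R3 is in parallel with the load: R3‖R_L = 22600 Ω.
Below node A the resistance is R2 + (R3‖R_L) = 30640 Ω, so V_A = 19.1 × 30640/30970 = 18.90 V.
Then V_B = V_A × (R3‖R_L)/(R2 + R3‖R_L) = 18.90 × 22600/30640 = 13.9 V.

V ≈ 13.9 V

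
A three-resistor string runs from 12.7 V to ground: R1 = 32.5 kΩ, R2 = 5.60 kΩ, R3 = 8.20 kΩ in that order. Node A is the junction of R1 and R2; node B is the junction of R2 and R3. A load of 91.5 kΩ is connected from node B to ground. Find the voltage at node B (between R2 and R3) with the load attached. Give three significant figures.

At node B, R3 is in parallel with the load: R3‖R_L = 7.526 kΩ.
Below node A the resistance is R2 + (R3‖R_L) = 13.13 kΩ, so V_A = 12.7 × 13.13/45.63 = 3.654 V.
Then V_B = V_A × (R3‖R_L)/(R2 + R3‖R_L) = 3.654 × 7.526/13.13 = 2.09 V.

V ≈ 2.09 V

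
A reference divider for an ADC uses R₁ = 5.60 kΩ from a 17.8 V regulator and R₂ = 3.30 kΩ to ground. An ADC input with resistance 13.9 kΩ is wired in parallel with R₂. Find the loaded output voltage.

The load sits in parallel with R₂: R₂‖R_L = (3.30 × 13.9) / (3.30 + 13.9) = 2.667 kΩ.
V_out = 17.8 × 2.667 / (5.60 + 2.667) = 17.8 × 2.667/8.267 = 5.74 V.
(Unloaded it would have been 6.60 V.)

V_out ≈ 5.74 V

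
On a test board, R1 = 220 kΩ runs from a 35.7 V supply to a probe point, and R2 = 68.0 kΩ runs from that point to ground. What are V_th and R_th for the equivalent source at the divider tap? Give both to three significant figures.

V_th = 8.43 V, R_th = 51.9 kΩ

V_th is the open-circuit tap voltage: 35.7 × 68.0/(220 + 68.0) = 8.43 V.
With the supply zeroed, R1 and R2 appear in parallel from the tap: R_th = R1‖R2 = (220 × 68.0)/288.0 = 51.9 kΩ.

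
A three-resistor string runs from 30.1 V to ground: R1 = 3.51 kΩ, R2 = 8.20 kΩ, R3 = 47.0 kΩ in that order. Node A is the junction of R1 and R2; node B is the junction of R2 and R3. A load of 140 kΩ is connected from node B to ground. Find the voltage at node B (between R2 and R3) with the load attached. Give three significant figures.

V ≈ 22.6 V

At node B, R3 is in parallel with the load: R3‖R_L = 35.19 kΩ.
Below node A the resistance is R2 + (R3‖R_L) = 43.39 kΩ, so V_A = 30.1 × 43.39/46.90 = 27.85 V.
Then V_B = V_A × (R3‖R_L)/(R2 + R3‖R_L) = 27.85 × 35.19/43.39 = 22.6 V.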